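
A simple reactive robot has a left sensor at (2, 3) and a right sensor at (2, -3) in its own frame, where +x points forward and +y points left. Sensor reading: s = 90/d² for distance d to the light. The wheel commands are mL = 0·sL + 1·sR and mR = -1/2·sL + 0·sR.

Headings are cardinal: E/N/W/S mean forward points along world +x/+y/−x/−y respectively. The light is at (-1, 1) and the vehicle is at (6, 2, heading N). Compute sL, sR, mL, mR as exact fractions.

left sensor world pos  = (3, 4); dL² = 25
right sensor world pos = (9, 4); dR² = 109
sL = 90/25 = 18/5
sR = 90/109 = 90/109
mL = 0·sL + 1·sR = 90/109
mR = -1/2·sL + 0·sR = -9/5

18/5 90/109 90/109 -9/5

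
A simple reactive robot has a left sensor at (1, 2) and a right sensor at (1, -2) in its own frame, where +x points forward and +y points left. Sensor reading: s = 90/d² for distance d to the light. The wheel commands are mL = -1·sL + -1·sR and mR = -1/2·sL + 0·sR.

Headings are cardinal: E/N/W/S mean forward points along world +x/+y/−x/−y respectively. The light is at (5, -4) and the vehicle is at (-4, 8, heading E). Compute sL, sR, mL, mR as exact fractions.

left sensor world pos  = (-3, 10); dL² = 260
right sensor world pos = (-3, 6); dR² = 164
sL = 90/260 = 9/26
sR = 90/164 = 45/82
mL = -1·sL + -1·sR = -477/533
mR = -1/2·sL + 0·sR = -9/52

9/26 45/82 -477/533 -9/52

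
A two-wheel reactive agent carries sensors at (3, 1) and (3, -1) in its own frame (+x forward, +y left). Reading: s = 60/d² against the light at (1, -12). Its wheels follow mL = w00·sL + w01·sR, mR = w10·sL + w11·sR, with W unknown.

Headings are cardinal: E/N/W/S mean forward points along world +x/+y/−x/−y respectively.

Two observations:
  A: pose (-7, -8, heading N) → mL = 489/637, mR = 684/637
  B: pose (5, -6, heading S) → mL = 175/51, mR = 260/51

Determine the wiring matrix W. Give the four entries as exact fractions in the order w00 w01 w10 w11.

obs A: pose=(-7,-8,N) → sL=6/13, sR=30/49, mL=489/637, mR=684/637
obs B: pose=(5,-6,S) → sL=30/17, sR=10/3, mL=175/51, mR=260/51
sensor matrix S = [[6/13, 30/49], [30/17, 10/3]]; det S = 4960/10829
solve [mL_A; mL_B] = S·[w00; w01] and [mR_A; mR_B] = S·[w10; w11]:
  w00 = 1, w01 = 1/2, w10 = 1, w11 = 1

1 1/2 1 1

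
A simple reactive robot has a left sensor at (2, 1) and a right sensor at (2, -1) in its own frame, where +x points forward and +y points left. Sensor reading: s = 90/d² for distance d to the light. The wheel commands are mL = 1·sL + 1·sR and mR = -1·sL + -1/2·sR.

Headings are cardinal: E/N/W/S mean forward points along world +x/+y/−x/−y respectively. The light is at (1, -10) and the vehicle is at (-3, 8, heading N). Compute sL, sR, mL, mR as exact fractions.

left sensor world pos  = (-4, 10); dL² = 425
right sensor world pos = (-2, 10); dR² = 409
sL = 90/425 = 18/85
sR = 90/409 = 90/409
mL = 1·sL + 1·sR = 15012/34765
mR = -1·sL + -1/2·sR = -11187/34765

18/85 90/409 15012/34765 -11187/34765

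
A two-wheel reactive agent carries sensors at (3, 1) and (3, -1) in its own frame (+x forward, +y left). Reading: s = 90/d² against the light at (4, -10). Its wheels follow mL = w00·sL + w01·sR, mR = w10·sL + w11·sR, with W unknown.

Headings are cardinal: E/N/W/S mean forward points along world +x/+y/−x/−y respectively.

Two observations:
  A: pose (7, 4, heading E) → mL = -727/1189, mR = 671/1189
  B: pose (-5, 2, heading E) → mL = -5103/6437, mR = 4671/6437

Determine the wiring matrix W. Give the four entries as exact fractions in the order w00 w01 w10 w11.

-1/2 -1 1 1/2

obs A: pose=(7,4,E) → sL=10/29, sR=18/41, mL=-727/1189, mR=671/1189
obs B: pose=(-5,2,E) → sL=18/41, sR=90/157, mL=-5103/6437, mR=4671/6437
sensor matrix S = [[10/29, 18/41], [18/41, 90/157]]; det S = 37728/7653593
solve [mL_A; mL_B] = S·[w00; w01] and [mR_A; mR_B] = S·[w10; w11]:
  w00 = -1/2, w01 = -1, w10 = 1, w11 = 1/2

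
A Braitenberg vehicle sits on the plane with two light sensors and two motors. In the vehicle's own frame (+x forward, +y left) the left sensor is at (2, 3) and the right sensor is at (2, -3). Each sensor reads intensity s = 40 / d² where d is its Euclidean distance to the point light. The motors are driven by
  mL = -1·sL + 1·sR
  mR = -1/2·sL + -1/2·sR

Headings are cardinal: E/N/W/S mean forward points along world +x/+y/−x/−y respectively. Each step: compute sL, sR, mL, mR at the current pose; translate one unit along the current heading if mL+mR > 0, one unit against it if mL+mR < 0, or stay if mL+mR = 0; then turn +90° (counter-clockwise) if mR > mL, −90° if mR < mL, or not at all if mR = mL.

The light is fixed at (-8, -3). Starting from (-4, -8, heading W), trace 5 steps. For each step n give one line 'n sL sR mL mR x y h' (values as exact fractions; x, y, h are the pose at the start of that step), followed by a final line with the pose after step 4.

0 10/17 5 75/17 -95/34 -4 -8 W
1 40/9 8/9 -32/9 -8/3 -5 -8 N
2 20/41 4 144/41 -92/41 -5 -9 W
3 40/17 40/41 -960/697 -1160/697 -6 -9 N
4 5/4 10/29 -105/116 -185/232 -6 -10 E
final -7 -10 N

n=0: pose=(-4,-8,W); sL=10/17, sR=5; mL=75/17, mR=-95/34; mL+mR=55/34 → advance +1; mR−mL=-245/34 → turn -1·90°
n=1: pose=(-5,-8,N); sL=40/9, sR=8/9; mL=-32/9, mR=-8/3; mL+mR=-56/9 → advance -1; mR−mL=8/9 → turn +1·90°
n=2: pose=(-5,-9,W); sL=20/41, sR=4; mL=144/41, mR=-92/41; mL+mR=52/41 → advance +1; mR−mL=-236/41 → turn -1·90°
n=3: pose=(-6,-9,N); sL=40/17, sR=40/41; mL=-960/697, mR=-1160/697; mL+mR=-2120/697 → advance -1; mR−mL=-200/697 → turn -1·90°
n=4: pose=(-6,-10,E); sL=5/4, sR=10/29; mL=-105/116, mR=-185/232; mL+mR=-395/232 → advance -1; mR−mL=25/232 → turn +1·90°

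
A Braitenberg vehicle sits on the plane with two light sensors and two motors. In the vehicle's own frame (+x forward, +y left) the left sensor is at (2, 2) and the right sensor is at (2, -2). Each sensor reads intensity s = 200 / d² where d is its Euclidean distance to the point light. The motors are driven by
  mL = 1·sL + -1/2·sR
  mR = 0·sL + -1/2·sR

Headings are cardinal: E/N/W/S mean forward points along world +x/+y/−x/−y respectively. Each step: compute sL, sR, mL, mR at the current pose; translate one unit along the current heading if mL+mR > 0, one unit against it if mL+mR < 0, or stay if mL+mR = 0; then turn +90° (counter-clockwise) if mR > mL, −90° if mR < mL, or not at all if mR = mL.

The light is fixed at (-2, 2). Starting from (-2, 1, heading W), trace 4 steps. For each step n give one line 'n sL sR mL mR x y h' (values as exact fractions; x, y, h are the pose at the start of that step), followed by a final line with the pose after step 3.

0 200/13 40 -60/13 -20 -2 1 W
1 100 20 90 -10 -1 1 N
2 200/13 200/13 100/13 -100/13 -1 2 E
3 200/13 40 -60/13 -20 -1 2 S
final -1 3 W

n=0: pose=(-2,1,W); sL=200/13, sR=40; mL=-60/13, mR=-20; mL+mR=-320/13 → advance -1; mR−mL=-200/13 → turn -1·90°
n=1: pose=(-1,1,N); sL=100, sR=20; mL=90, mR=-10; mL+mR=80 → advance +1; mR−mL=-100 → turn -1·90°
n=2: pose=(-1,2,E); sL=200/13, sR=200/13; mL=100/13, mR=-100/13; mL+mR=0 → advance +0; mR−mL=-200/13 → turn -1·90°
n=3: pose=(-1,2,S); sL=200/13, sR=40; mL=-60/13, mR=-20; mL+mR=-320/13 → advance -1; mR−mL=-200/13 → turn -1·90°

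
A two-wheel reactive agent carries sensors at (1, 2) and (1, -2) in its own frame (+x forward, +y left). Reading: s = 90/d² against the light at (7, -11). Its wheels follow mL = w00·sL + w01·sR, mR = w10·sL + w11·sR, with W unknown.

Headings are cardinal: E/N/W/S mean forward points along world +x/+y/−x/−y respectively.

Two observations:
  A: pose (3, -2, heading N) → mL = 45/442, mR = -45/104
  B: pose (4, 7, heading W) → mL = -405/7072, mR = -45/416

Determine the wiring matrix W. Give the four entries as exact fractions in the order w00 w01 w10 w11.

obs A: pose=(3,-2,N) → sL=45/68, sR=45/52, mL=45/442, mR=-45/104
obs B: pose=(4,7,W) → sL=45/136, sR=45/208, mL=-405/7072, mR=-45/416
sensor matrix S = [[45/68, 45/52], [45/136, 45/208]]; det S = -2025/14144
solve [mL_A; mL_B] = S·[w00; w01] and [mR_A; mR_B] = S·[w10; w11]:
  w00 = -1/2, w01 = 1/2, w10 = 0, w11 = -1/2

-1/2 1/2 0 -1/2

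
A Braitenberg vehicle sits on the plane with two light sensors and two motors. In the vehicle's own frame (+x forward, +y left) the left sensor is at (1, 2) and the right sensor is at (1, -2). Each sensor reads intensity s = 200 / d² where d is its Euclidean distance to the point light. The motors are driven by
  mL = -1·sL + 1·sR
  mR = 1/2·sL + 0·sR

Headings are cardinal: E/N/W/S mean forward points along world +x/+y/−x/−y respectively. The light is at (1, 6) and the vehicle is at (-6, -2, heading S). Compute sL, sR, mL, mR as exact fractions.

100/53 100/81 -2800/4293 50/53

left sensor world pos  = (-4, -3); dL² = 106
right sensor world pos = (-8, -3); dR² = 162
sL = 200/106 = 100/53
sR = 200/162 = 100/81
mL = -1·sL + 1·sR = -2800/4293
mR = 1/2·sL + 0·sR = 50/53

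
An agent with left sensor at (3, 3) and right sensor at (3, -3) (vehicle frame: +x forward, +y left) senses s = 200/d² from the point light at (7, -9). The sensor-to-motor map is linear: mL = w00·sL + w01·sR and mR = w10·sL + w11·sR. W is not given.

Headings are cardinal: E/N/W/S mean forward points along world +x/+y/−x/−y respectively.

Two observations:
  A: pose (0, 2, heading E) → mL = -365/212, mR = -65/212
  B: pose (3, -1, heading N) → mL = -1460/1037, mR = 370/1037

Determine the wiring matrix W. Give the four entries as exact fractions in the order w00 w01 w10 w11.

-1/2 -1/2 1 -1/2

obs A: pose=(0,2,E) → sL=50/53, sR=5/2, mL=-365/212, mR=-65/212
obs B: pose=(3,-1,N) → sL=20/17, sR=100/61, mL=-1460/1037, mR=370/1037
sensor matrix S = [[50/53, 5/2], [20/17, 100/61]]; det S = -76650/54961
solve [mL_A; mL_B] = S·[w00; w01] and [mR_A; mR_B] = S·[w10; w11]:
  w00 = -1/2, w01 = -1/2, w10 = 1, w11 = -1/2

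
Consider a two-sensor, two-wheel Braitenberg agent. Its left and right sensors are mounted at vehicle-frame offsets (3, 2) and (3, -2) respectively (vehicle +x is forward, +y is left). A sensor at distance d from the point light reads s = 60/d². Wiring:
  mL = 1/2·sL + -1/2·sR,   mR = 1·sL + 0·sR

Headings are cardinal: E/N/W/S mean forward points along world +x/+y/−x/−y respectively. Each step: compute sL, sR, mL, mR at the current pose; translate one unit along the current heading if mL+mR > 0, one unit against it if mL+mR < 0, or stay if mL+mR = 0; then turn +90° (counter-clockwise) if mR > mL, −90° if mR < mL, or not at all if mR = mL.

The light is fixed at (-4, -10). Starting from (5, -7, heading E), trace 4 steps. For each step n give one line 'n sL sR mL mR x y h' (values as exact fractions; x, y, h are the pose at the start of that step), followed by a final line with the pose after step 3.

0 60/169 12/29 -144/4901 60/169 5 -7 E
1 3/5 1/3 2/15 3/5 6 -7 N
2 60/53 12/17 192/901 60/53 6 -6 W
3 30/61 6/5 -108/305 30/61 5 -6 S
final 5 -7 E

n=0: pose=(5,-7,E); sL=60/169, sR=12/29; mL=-144/4901, mR=60/169; mL+mR=1596/4901 → advance +1; mR−mL=1884/4901 → turn +1·90°
n=1: pose=(6,-7,N); sL=3/5, sR=1/3; mL=2/15, mR=3/5; mL+mR=11/15 → advance +1; mR−mL=7/15 → turn +1·90°
n=2: pose=(6,-6,W); sL=60/53, sR=12/17; mL=192/901, mR=60/53; mL+mR=1212/901 → advance +1; mR−mL=828/901 → turn +1·90°
n=3: pose=(5,-6,S); sL=30/61, sR=6/5; mL=-108/305, mR=30/61; mL+mR=42/305 → advance +1; mR−mL=258/305 → turn +1·90°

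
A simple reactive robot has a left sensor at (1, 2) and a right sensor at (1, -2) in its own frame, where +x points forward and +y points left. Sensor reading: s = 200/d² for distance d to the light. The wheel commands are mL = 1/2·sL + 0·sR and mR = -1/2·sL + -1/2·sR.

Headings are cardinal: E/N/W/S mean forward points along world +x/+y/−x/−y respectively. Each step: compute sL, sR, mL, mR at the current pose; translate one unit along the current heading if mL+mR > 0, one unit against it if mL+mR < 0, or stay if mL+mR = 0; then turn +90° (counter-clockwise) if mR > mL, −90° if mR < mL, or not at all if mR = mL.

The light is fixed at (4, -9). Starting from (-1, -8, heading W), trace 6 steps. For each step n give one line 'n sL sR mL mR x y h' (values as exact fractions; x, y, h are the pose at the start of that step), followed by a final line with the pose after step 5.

0 200/37 40/9 100/37 -1640/333 -1 -8 W
1 5 25 5/2 -15 0 -8 N
2 200/13 200/13 100/13 -200/13 0 -9 E
3 20 4 10 -12 -1 -9 S
4 200/37 40/9 100/37 -1640/333 -1 -8 W
5 5 25 5/2 -15 0 -8 N
final 0 -9 E

n=0: pose=(-1,-8,W); sL=200/37, sR=40/9; mL=100/37, mR=-1640/333; mL+mR=-20/9 → advance -1; mR−mL=-2540/333 → turn -1·90°
n=1: pose=(0,-8,N); sL=5, sR=25; mL=5/2, mR=-15; mL+mR=-25/2 → advance -1; mR−mL=-35/2 → turn -1·90°
n=2: pose=(0,-9,E); sL=200/13, sR=200/13; mL=100/13, mR=-200/13; mL+mR=-100/13 → advance -1; mR−mL=-300/13 → turn -1·90°
n=3: pose=(-1,-9,S); sL=20, sR=4; mL=10, mR=-12; mL+mR=-2 → advance -1; mR−mL=-22 → turn -1·90°
n=4: pose=(-1,-8,W); sL=200/37, sR=40/9; mL=100/37, mR=-1640/333; mL+mR=-20/9 → advance -1; mR−mL=-2540/333 → turn -1·90°
n=5: pose=(0,-8,N); sL=5, sR=25; mL=5/2, mR=-15; mL+mR=-25/2 → advance -1; mR−mL=-35/2 → turn -1·90°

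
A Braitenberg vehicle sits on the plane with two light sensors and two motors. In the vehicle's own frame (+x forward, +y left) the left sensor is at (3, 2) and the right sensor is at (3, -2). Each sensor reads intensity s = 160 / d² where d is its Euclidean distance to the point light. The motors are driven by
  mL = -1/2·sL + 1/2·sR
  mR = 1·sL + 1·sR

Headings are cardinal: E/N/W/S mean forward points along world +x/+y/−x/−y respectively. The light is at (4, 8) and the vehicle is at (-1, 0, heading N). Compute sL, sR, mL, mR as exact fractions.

80/37 80/17 800/629 4320/629

left sensor world pos  = (-3, 3); dL² = 74
right sensor world pos = (1, 3); dR² = 34
sL = 160/74 = 80/37
sR = 160/34 = 80/17
mL = -1/2·sL + 1/2·sR = 800/629
mR = 1·sL + 1·sR = 4320/629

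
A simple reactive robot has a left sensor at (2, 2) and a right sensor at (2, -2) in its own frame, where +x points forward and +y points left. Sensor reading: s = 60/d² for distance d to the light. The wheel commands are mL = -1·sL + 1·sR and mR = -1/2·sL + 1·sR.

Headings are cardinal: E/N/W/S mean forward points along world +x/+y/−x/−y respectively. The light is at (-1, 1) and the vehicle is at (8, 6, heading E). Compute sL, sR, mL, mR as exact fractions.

6/17 6/13 24/221 63/221

left sensor world pos  = (10, 8); dL² = 170
right sensor world pos = (10, 4); dR² = 130
sL = 60/170 = 6/17
sR = 60/130 = 6/13
mL = -1·sL + 1·sR = 24/221
mR = -1/2·sL + 1·sR = 63/221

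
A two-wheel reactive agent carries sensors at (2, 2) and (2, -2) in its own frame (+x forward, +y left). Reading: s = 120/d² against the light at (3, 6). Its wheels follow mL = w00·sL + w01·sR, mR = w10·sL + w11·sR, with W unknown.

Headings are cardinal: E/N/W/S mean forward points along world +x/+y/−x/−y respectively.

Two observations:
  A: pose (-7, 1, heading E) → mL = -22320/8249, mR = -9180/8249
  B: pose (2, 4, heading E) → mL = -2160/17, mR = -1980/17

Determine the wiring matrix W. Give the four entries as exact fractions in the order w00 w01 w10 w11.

-1 -1 -1 1/2

obs A: pose=(-7,1,E) → sL=120/73, sR=120/113, mL=-22320/8249, mR=-9180/8249
obs B: pose=(2,4,E) → sL=120, sR=120/17, mL=-2160/17, mR=-1980/17
sensor matrix S = [[120/73, 120/113], [120, 120/17]]; det S = -16243200/140233
solve [mL_A; mL_B] = S·[w00; w01] and [mR_A; mR_B] = S·[w10; w11]:
  w00 = -1, w01 = -1, w10 = -1, w11 = 1/2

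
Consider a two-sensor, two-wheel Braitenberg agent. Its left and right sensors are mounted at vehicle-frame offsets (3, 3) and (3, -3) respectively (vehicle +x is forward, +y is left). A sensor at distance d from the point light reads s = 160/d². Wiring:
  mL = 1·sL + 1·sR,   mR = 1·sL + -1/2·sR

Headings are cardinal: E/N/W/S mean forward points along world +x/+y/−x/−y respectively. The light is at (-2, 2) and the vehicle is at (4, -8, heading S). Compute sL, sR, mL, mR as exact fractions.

16/25 80/89 3424/2225 424/2225

left sensor world pos  = (7, -11); dL² = 250
right sensor world pos = (1, -11); dR² = 178
sL = 160/250 = 16/25
sR = 160/178 = 80/89
mL = 1·sL + 1·sR = 3424/2225
mR = 1·sL + -1/2·sR = 424/2225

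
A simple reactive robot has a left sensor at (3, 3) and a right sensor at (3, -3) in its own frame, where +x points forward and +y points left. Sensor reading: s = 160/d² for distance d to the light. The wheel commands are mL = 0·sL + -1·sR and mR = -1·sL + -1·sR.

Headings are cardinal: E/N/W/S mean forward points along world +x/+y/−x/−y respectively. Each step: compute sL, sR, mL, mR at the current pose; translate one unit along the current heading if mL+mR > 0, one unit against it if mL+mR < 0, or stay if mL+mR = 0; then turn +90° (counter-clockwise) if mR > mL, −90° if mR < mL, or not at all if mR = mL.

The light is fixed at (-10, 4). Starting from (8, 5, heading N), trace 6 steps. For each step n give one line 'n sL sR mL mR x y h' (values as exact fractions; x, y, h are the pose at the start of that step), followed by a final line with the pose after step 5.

0 160/241 160/457 -160/457 -111680/110137 8 5 N
1 16/45 16/45 -16/45 -32/45 8 4 E
2 160/409 32/41 -32/41 -19648/16769 7 4 S
3 4/5 40/53 -40/53 -412/265 7 5 W
4 160/241 160/457 -160/457 -111680/110137 8 5 N
5 16/45 16/45 -16/45 -32/45 8 4 E
final 7 4 S

n=0: pose=(8,5,N); sL=160/241, sR=160/457; mL=-160/457, mR=-111680/110137; mL+mR=-150240/110137 → advance -1; mR−mL=-160/241 → turn -1·90°
n=1: pose=(8,4,E); sL=16/45, sR=16/45; mL=-16/45, mR=-32/45; mL+mR=-16/15 → advance -1; mR−mL=-16/45 → turn -1·90°
n=2: pose=(7,4,S); sL=160/409, sR=32/41; mL=-32/41, mR=-19648/16769; mL+mR=-32736/16769 → advance -1; mR−mL=-160/409 → turn -1·90°
n=3: pose=(7,5,W); sL=4/5, sR=40/53; mL=-40/53, mR=-412/265; mL+mR=-612/265 → advance -1; mR−mL=-4/5 → turn -1·90°
n=4: pose=(8,5,N); sL=160/241, sR=160/457; mL=-160/457, mR=-111680/110137; mL+mR=-150240/110137 → advance -1; mR−mL=-160/241 → turn -1·90°
n=5: pose=(8,4,E); sL=16/45, sR=16/45; mL=-16/45, mR=-32/45; mL+mR=-16/15 → advance -1; mR−mL=-16/45 → turn -1·90°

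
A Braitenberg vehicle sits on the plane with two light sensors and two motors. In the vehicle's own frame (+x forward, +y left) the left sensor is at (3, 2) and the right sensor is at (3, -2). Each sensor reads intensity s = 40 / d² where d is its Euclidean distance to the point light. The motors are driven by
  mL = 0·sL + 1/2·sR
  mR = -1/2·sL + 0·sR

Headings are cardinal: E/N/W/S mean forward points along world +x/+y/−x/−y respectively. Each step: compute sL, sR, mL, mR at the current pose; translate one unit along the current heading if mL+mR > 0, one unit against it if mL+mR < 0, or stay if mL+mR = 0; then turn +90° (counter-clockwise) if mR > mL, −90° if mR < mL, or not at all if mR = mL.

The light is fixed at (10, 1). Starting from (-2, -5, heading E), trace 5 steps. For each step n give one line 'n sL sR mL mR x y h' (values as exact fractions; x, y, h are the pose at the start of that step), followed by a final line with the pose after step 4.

0 40/97 8/29 4/29 -20/97 -2 -5 E
1 20/101 20/153 10/153 -10/101 -3 -5 S
2 8/61 8/53 4/53 -4/61 -3 -4 W
3 2/13 10/37 5/37 -1/13 -4 -4 N
4 8/25 40/157 20/157 -4/25 -4 -3 E
final -5 -3 S

n=0: pose=(-2,-5,E); sL=40/97, sR=8/29; mL=4/29, mR=-20/97; mL+mR=-192/2813 → advance -1; mR−mL=-968/2813 → turn -1·90°
n=1: pose=(-3,-5,S); sL=20/101, sR=20/153; mL=10/153, mR=-10/101; mL+mR=-520/15453 → advance -1; mR−mL=-2540/15453 → turn -1·90°
n=2: pose=(-3,-4,W); sL=8/61, sR=8/53; mL=4/53, mR=-4/61; mL+mR=32/3233 → advance +1; mR−mL=-456/3233 → turn -1·90°
n=3: pose=(-4,-4,N); sL=2/13, sR=10/37; mL=5/37, mR=-1/13; mL+mR=28/481 → advance +1; mR−mL=-102/481 → turn -1·90°
n=4: pose=(-4,-3,E); sL=8/25, sR=40/157; mL=20/157, mR=-4/25; mL+mR=-128/3925 → advance -1; mR−mL=-1128/3925 → turn -1·90°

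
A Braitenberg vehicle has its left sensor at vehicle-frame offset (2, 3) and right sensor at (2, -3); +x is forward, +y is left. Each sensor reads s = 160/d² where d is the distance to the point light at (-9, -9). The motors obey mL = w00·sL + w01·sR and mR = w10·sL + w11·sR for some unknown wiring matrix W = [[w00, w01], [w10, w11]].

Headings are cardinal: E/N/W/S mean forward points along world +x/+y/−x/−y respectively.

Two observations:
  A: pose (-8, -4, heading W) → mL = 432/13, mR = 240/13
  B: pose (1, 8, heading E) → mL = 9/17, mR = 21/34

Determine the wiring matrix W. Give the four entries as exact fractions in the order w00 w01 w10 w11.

1 1/2 1/2 1

obs A: pose=(-8,-4,W) → sL=32, sR=32/13, mL=432/13, mR=240/13
obs B: pose=(1,8,E) → sL=5/17, sR=8/17, mL=9/17, mR=21/34
sensor matrix S = [[32, 32/13], [5/17, 8/17]]; det S = 3168/221
solve [mL_A; mL_B] = S·[w00; w01] and [mR_A; mR_B] = S·[w10; w11]:
  w00 = 1, w01 = 1/2, w10 = 1/2, w11 = 1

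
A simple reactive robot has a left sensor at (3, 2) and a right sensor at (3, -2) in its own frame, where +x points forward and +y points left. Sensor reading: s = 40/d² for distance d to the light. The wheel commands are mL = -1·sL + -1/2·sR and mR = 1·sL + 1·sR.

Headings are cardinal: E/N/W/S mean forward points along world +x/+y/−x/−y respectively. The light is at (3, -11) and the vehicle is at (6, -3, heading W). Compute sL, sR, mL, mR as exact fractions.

left sensor world pos  = (3, -5); dL² = 36
right sensor world pos = (3, -1); dR² = 100
sL = 40/36 = 10/9
sR = 40/100 = 2/5
mL = -1·sL + -1/2·sR = -59/45
mR = 1·sL + 1·sR = 68/45

10/9 2/5 -59/45 68/45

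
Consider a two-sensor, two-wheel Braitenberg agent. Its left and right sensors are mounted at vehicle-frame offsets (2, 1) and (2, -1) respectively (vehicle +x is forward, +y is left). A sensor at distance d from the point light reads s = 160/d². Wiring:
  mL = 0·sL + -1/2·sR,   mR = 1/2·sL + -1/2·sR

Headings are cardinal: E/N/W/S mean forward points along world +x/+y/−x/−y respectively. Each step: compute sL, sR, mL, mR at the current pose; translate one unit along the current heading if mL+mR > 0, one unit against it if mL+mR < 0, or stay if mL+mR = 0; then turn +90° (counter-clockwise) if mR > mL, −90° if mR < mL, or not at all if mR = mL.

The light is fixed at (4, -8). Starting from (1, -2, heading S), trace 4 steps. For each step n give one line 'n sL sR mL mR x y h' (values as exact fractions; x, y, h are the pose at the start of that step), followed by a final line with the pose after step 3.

0 8 5 -5/2 3/2 1 -2 S
1 32/13 160/37 -80/37 -448/481 1 -1 E
2 80/53 16/9 -8/9 -64/477 0 -1 N
3 160/61 32/17 -16/17 384/1037 0 -2 W
final 1 -2 S

n=0: pose=(1,-2,S); sL=8, sR=5; mL=-5/2, mR=3/2; mL+mR=-1 → advance -1; mR−mL=4 → turn +1·90°
n=1: pose=(1,-1,E); sL=32/13, sR=160/37; mL=-80/37, mR=-448/481; mL+mR=-1488/481 → advance -1; mR−mL=16/13 → turn +1·90°
n=2: pose=(0,-1,N); sL=80/53, sR=16/9; mL=-8/9, mR=-64/477; mL+mR=-488/477 → advance -1; mR−mL=40/53 → turn +1·90°
n=3: pose=(0,-2,W); sL=160/61, sR=32/17; mL=-16/17, mR=384/1037; mL+mR=-592/1037 → advance -1; mR−mL=80/61 → turn +1·90°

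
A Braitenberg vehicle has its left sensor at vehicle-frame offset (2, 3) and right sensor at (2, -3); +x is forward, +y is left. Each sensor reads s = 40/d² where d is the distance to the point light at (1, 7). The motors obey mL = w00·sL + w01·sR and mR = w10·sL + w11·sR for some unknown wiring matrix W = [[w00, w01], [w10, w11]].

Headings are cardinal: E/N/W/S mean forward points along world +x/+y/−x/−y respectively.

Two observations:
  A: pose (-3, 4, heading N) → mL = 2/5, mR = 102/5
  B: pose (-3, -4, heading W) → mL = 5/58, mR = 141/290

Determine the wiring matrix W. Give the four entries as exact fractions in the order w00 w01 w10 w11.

1/2 0 1/2 1

obs A: pose=(-3,4,N) → sL=4/5, sR=20, mL=2/5, mR=102/5
obs B: pose=(-3,-4,W) → sL=5/29, sR=2/5, mL=5/58, mR=141/290
sensor matrix S = [[4/5, 20], [5/29, 2/5]]; det S = -2268/725
solve [mL_A; mL_B] = S·[w00; w01] and [mR_A; mR_B] = S·[w10; w11]:
  w00 = 1/2, w01 = 0, w10 = 1/2, w11 = 1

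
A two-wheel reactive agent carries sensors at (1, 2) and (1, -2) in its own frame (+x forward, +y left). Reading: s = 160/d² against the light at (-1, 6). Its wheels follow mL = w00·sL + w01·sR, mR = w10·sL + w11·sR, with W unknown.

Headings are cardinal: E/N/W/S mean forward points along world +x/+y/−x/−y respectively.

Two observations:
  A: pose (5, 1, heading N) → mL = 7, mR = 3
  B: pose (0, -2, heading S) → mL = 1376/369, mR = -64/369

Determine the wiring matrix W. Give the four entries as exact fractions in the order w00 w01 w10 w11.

1 1 1 -1

obs A: pose=(5,1,N) → sL=5, sR=2, mL=7, mR=3
obs B: pose=(0,-2,S) → sL=16/9, sR=80/41, mL=1376/369, mR=-64/369
sensor matrix S = [[5, 2], [16/9, 80/41]]; det S = 2288/369
solve [mL_A; mL_B] = S·[w00; w01] and [mR_A; mR_B] = S·[w10; w11]:
  w00 = 1, w01 = 1, w10 = 1, w11 = -1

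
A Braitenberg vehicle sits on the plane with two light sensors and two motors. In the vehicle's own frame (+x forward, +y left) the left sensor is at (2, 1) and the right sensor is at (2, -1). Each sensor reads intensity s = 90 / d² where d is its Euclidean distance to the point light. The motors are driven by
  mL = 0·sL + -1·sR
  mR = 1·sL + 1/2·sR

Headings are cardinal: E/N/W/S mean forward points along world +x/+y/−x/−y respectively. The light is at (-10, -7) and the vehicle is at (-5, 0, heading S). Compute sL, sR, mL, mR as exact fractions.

90/61 90/41 -90/41 6435/2501

left sensor world pos  = (-4, -2); dL² = 61
right sensor world pos = (-6, -2); dR² = 41
sL = 90/61 = 90/61
sR = 90/41 = 90/41
mL = 0·sL + -1·sR = -90/41
mR = 1·sL + 1/2·sR = 6435/2501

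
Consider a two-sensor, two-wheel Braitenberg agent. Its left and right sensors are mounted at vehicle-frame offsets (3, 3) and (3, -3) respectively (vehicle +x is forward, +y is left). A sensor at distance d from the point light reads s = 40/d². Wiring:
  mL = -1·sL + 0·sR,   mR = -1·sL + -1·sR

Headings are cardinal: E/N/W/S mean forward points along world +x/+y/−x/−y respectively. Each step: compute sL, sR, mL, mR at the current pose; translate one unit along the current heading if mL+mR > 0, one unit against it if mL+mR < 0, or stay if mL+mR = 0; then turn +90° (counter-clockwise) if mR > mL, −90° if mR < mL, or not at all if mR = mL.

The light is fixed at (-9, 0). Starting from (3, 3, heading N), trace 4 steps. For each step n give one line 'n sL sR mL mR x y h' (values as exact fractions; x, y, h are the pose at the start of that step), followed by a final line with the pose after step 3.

n=0: pose=(3,3,N); sL=40/117, sR=40/261; mL=-40/117, mR=-560/1131; mL+mR=-2840/3393 → advance -1; mR−mL=-40/261 → turn -1·90°
n=1: pose=(3,2,E); sL=4/25, sR=20/113; mL=-4/25, mR=-952/2825; mL+mR=-1404/2825 → advance -1; mR−mL=-20/113 → turn -1·90°
n=2: pose=(2,2,S); sL=40/197, sR=8/13; mL=-40/197, mR=-2096/2561; mL+mR=-2616/2561 → advance -1; mR−mL=-8/13 → turn -1·90°
n=3: pose=(2,3,W); sL=5/8, sR=2/5; mL=-5/8, mR=-41/40; mL+mR=-33/20 → advance -1; mR−mL=-2/5 → turn -1·90°

0 40/117 40/261 -40/117 -560/1131 3 3 N
1 4/25 20/113 -4/25 -952/2825 3 2 E
2 40/197 8/13 -40/197 -2096/2561 2 2 S
3 5/8 2/5 -5/8 -41/40 2 3 W
final 3 3 N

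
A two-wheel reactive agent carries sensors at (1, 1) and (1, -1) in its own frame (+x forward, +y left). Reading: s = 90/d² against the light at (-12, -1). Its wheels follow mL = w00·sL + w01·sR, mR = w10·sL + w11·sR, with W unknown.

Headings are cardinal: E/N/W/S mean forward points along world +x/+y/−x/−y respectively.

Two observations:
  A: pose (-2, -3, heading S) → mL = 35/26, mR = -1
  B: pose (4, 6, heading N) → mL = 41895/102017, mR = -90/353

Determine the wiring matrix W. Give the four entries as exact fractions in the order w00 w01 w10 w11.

1/2 1 0 -1

obs A: pose=(-2,-3,S) → sL=9/13, sR=1, mL=35/26, mR=-1
obs B: pose=(4,6,N) → sL=90/289, sR=90/353, mL=41895/102017, mR=-90/353
sensor matrix S = [[9/13, 1], [90/289, 90/353]]; det S = -178920/1326221
solve [mL_A; mL_B] = S·[w00; w01] and [mR_A; mR_B] = S·[w10; w11]:
  w00 = 1/2, w01 = 1, w10 = 0, w11 = -1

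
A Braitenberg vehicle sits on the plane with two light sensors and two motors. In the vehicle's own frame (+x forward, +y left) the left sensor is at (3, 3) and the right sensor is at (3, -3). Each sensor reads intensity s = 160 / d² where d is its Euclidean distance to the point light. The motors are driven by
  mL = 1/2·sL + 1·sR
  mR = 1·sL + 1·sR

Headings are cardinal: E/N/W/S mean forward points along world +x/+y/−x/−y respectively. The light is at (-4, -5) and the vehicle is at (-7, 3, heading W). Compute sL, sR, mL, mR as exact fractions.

160/61 160/157 22320/9577 34880/9577

left sensor world pos  = (-10, 0); dL² = 61
right sensor world pos = (-10, 6); dR² = 157
sL = 160/61 = 160/61
sR = 160/157 = 160/157
mL = 1/2·sL + 1·sR = 22320/9577
mR = 1·sL + 1·sR = 34880/9577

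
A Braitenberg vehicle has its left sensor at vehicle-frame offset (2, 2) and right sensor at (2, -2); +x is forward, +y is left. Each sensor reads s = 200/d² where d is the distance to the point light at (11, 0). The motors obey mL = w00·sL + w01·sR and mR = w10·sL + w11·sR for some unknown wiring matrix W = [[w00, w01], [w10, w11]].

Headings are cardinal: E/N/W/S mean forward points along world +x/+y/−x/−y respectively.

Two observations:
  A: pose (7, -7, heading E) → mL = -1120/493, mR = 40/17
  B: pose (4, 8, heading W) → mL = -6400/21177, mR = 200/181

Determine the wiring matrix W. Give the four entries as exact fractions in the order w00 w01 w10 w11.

-1/2 1/2 0 1

obs A: pose=(7,-7,E) → sL=200/29, sR=40/17, mL=-1120/493, mR=40/17
obs B: pose=(4,8,W) → sL=200/117, sR=200/181, mL=-6400/21177, mR=200/181
sensor matrix S = [[200/29, 40/17], [200/117, 200/181]]; det S = 37568000/10440261
solve [mL_A; mL_B] = S·[w00; w01] and [mR_A; mR_B] = S·[w10; w11]:
  w00 = -1/2, w01 = 1/2, w10 = 0, w11 = 1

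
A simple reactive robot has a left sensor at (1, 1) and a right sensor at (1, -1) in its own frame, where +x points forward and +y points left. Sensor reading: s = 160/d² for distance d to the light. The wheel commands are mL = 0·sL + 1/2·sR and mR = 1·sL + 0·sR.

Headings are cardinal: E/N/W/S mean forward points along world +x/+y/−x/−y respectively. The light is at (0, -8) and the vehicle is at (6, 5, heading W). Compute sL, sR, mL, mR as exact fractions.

160/169 160/221 80/221 160/169

left sensor world pos  = (5, 4); dL² = 169
right sensor world pos = (5, 6); dR² = 221
sL = 160/169 = 160/169
sR = 160/221 = 160/221
mL = 0·sL + 1/2·sR = 80/221
mR = 1·sL + 0·sR = 160/169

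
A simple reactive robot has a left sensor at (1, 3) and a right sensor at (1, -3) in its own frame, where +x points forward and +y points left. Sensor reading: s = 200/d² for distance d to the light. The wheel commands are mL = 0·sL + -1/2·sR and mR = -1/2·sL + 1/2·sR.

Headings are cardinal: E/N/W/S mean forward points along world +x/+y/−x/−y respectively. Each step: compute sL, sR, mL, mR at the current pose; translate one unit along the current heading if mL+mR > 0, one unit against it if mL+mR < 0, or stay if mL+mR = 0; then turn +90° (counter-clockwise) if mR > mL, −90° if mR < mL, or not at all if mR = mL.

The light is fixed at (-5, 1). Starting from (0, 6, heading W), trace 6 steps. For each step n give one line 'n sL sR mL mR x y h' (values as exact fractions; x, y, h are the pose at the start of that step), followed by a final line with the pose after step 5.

n=0: pose=(0,6,W); sL=10, sR=5/2; mL=-5/4, mR=-15/4; mL+mR=-5 → advance -1; mR−mL=-5/2 → turn -1·90°
n=1: pose=(1,6,N); sL=40/9, sR=200/117; mL=-100/117, mR=-160/117; mL+mR=-20/9 → advance -1; mR−mL=-20/39 → turn -1·90°
n=2: pose=(1,5,E); sL=100/49, sR=4; mL=-2, mR=48/49; mL+mR=-50/49 → advance -1; mR−mL=146/49 → turn +1·90°
n=3: pose=(0,5,N); sL=200/29, sR=200/89; mL=-100/89, mR=-6000/2581; mL+mR=-100/29 → advance -1; mR−mL=-3100/2581 → turn -1·90°
n=4: pose=(0,4,E); sL=25/9, sR=50/9; mL=-25/9, mR=25/18; mL+mR=-25/18 → advance -1; mR−mL=25/6 → turn +1·90°
n=5: pose=(-1,4,N); sL=200/17, sR=40/13; mL=-20/13, mR=-960/221; mL+mR=-100/17 → advance -1; mR−mL=-620/221 → turn -1·90°

0 10 5/2 -5/4 -15/4 0 6 W
1 40/9 200/117 -100/117 -160/117 1 6 N
2 100/49 4 -2 48/49 1 5 E
3 200/29 200/89 -100/89 -6000/2581 0 5 N
4 25/9 50/9 -25/9 25/18 0 4 E
5 200/17 40/13 -20/13 -960/221 -1 4 N
final -1 3 E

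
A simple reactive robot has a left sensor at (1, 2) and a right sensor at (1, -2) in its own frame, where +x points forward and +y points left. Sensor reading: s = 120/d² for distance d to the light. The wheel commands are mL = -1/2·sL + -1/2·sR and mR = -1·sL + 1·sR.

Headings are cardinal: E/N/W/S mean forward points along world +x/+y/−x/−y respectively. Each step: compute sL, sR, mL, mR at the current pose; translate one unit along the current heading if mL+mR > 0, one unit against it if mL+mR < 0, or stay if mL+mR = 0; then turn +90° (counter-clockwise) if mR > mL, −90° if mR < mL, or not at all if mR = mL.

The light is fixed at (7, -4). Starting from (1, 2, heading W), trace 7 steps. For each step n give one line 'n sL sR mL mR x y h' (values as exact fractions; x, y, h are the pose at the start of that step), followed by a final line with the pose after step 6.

n=0: pose=(1,2,W); sL=24/13, sR=120/113; mL=-2136/1469, mR=-1152/1469; mL+mR=-3288/1469 → advance -1; mR−mL=984/1469 → turn +1·90°
n=1: pose=(2,2,S); sL=60/17, sR=60/37; mL=-1620/629, mR=-1200/629; mL+mR=-2820/629 → advance -1; mR−mL=420/629 → turn +1·90°
n=2: pose=(2,3,E); sL=120/97, sR=120/41; mL=-8280/3977, mR=6720/3977; mL+mR=-1560/3977 → advance -1; mR−mL=15000/3977 → turn +1·90°
n=3: pose=(1,3,N); sL=15/16, sR=3/2; mL=-39/32, mR=9/16; mL+mR=-21/32 → advance -1; mR−mL=57/32 → turn +1·90°
n=4: pose=(1,2,W); sL=24/13, sR=120/113; mL=-2136/1469, mR=-1152/1469; mL+mR=-3288/1469 → advance -1; mR−mL=984/1469 → turn +1·90°
n=5: pose=(2,2,S); sL=60/17, sR=60/37; mL=-1620/629, mR=-1200/629; mL+mR=-2820/629 → advance -1; mR−mL=420/629 → turn +1·90°
n=6: pose=(2,3,E); sL=120/97, sR=120/41; mL=-8280/3977, mR=6720/3977; mL+mR=-1560/3977 → advance -1; mR−mL=15000/3977 → turn +1·90°

0 24/13 120/113 -2136/1469 -1152/1469 1 2 W
1 60/17 60/37 -1620/629 -1200/629 2 2 S
2 120/97 120/41 -8280/3977 6720/3977 2 3 E
3 15/16 3/2 -39/32 9/16 1 3 N
4 24/13 120/113 -2136/1469 -1152/1469 1 2 W
5 60/17 60/37 -1620/629 -1200/629 2 2 S
6 120/97 120/41 -8280/3977 6720/3977 2 3 E
final 1 3 N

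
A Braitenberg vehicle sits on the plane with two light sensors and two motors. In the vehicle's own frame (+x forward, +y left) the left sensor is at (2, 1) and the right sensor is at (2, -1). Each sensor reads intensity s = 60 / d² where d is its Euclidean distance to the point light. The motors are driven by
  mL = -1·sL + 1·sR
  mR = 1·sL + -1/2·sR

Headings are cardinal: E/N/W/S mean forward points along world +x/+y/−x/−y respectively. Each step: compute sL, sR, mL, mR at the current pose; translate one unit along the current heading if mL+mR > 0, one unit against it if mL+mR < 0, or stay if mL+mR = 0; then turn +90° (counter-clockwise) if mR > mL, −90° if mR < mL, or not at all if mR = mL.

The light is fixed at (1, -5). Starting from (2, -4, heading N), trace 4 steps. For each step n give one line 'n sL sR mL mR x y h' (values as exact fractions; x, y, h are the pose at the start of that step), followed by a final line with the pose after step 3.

n=0: pose=(2,-4,N); sL=20/3, sR=60/13; mL=-80/39, mR=170/39; mL+mR=30/13 → advance +1; mR−mL=250/39 → turn +1·90°
n=1: pose=(2,-3,W); sL=30, sR=6; mL=-24, mR=27; mL+mR=3 → advance +1; mR−mL=51 → turn +1·90°
n=2: pose=(1,-3,S); sL=60, sR=60; mL=0, mR=30; mL+mR=30 → advance +1; mR−mL=30 → turn +1·90°
n=3: pose=(1,-4,E); sL=15/2, sR=15; mL=15/2, mR=0; mL+mR=15/2 → advance +1; mR−mL=-15/2 → turn -1·90°

0 20/3 60/13 -80/39 170/39 2 -4 N
1 30 6 -24 27 2 -3 W
2 60 60 0 30 1 -3 S
3 15/2 15 15/2 0 1 -4 E
final 2 -4 S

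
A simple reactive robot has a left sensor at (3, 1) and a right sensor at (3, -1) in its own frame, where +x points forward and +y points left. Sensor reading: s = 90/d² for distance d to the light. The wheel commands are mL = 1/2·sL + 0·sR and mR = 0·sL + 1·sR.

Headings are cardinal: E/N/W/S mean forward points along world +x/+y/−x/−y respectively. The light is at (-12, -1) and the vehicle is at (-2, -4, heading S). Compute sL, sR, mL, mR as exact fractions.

90/157 10/13 45/157 10/13

left sensor world pos  = (-1, -7); dL² = 157
right sensor world pos = (-3, -7); dR² = 117
sL = 90/157 = 90/157
sR = 90/117 = 10/13
mL = 1/2·sL + 0·sR = 45/157
mR = 0·sL + 1·sR = 10/13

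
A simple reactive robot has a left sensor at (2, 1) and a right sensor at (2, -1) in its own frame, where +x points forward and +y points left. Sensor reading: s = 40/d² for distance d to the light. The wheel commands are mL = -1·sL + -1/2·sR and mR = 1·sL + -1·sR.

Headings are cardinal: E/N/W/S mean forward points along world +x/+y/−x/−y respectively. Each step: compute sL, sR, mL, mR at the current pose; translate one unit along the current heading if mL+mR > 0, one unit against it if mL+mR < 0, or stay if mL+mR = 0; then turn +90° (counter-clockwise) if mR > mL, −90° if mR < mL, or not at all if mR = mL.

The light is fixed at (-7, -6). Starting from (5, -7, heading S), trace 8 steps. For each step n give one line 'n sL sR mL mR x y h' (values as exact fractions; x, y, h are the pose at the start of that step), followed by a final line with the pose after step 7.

0 20/89 4/13 -438/1157 -96/1157 5 -7 S
1 40/197 40/197 -60/197 0 5 -6 E
2 5/13 10/37 -250/481 55/481 4 -6 N
3 8/17 40/81 -988/1377 -32/1377 4 -7 W
4 20/89 4/13 -438/1157 -96/1157 5 -7 S
5 40/197 40/197 -60/197 0 5 -6 E
6 5/13 10/37 -250/481 55/481 4 -6 N
7 8/17 40/81 -988/1377 -32/1377 4 -7 W
final 5 -7 S

n=0: pose=(5,-7,S); sL=20/89, sR=4/13; mL=-438/1157, mR=-96/1157; mL+mR=-6/13 → advance -1; mR−mL=342/1157 → turn +1·90°
n=1: pose=(5,-6,E); sL=40/197, sR=40/197; mL=-60/197, mR=0; mL+mR=-60/197 → advance -1; mR−mL=60/197 → turn +1·90°
n=2: pose=(4,-6,N); sL=5/13, sR=10/37; mL=-250/481, mR=55/481; mL+mR=-15/37 → advance -1; mR−mL=305/481 → turn +1·90°
n=3: pose=(4,-7,W); sL=8/17, sR=40/81; mL=-988/1377, mR=-32/1377; mL+mR=-20/27 → advance -1; mR−mL=956/1377 → turn +1·90°
n=4: pose=(5,-7,S); sL=20/89, sR=4/13; mL=-438/1157, mR=-96/1157; mL+mR=-6/13 → advance -1; mR−mL=342/1157 → turn +1·90°
n=5: pose=(5,-6,E); sL=40/197, sR=40/197; mL=-60/197, mR=0; mL+mR=-60/197 → advance -1; mR−mL=60/197 → turn +1·90°
n=6: pose=(4,-6,N); sL=5/13, sR=10/37; mL=-250/481, mR=55/481; mL+mR=-15/37 → advance -1; mR−mL=305/481 → turn +1·90°
n=7: pose=(4,-7,W); sL=8/17, sR=40/81; mL=-988/1377, mR=-32/1377; mL+mR=-20/27 → advance -1; mR−mL=956/1377 → turn +1·90°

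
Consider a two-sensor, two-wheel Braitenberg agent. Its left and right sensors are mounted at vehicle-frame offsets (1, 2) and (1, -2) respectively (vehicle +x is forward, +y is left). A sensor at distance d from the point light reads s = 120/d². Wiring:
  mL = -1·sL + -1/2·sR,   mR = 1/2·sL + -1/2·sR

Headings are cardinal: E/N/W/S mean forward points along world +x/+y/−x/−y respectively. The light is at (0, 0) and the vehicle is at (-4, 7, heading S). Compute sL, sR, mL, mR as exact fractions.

left sensor world pos  = (-2, 6); dL² = 40
right sensor world pos = (-6, 6); dR² = 72
sL = 120/40 = 3
sR = 120/72 = 5/3
mL = -1·sL + -1/2·sR = -23/6
mR = 1/2·sL + -1/2·sR = 2/3

3 5/3 -23/6 2/3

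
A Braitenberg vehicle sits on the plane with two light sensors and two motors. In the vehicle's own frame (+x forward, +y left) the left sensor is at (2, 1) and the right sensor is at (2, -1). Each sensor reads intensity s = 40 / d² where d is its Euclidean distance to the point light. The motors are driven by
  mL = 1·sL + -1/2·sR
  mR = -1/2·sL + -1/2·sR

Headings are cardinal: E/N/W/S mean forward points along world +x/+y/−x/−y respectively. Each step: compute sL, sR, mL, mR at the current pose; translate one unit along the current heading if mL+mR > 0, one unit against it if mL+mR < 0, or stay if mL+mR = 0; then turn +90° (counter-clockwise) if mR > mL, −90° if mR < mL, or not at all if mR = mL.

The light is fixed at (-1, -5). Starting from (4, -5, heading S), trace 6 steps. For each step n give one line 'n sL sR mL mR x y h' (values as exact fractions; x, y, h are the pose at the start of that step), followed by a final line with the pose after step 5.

0 1 2 0 -3/2 4 -5 S
1 40/9 40/13 340/117 -440/117 4 -4 W
2 20/17 20/29 410/493 -460/493 5 -4 N
3 8/13 8/13 4/13 -8/13 5 -5 E
4 1 2 0 -3/2 4 -5 S
5 40/9 40/13 340/117 -440/117 4 -4 W
final 5 -4 N

n=0: pose=(4,-5,S); sL=1, sR=2; mL=0, mR=-3/2; mL+mR=-3/2 → advance -1; mR−mL=-3/2 → turn -1·90°
n=1: pose=(4,-4,W); sL=40/9, sR=40/13; mL=340/117, mR=-440/117; mL+mR=-100/117 → advance -1; mR−mL=-20/3 → turn -1·90°
n=2: pose=(5,-4,N); sL=20/17, sR=20/29; mL=410/493, mR=-460/493; mL+mR=-50/493 → advance -1; mR−mL=-30/17 → turn -1·90°
n=3: pose=(5,-5,E); sL=8/13, sR=8/13; mL=4/13, mR=-8/13; mL+mR=-4/13 → advance -1; mR−mL=-12/13 → turn -1·90°
n=4: pose=(4,-5,S); sL=1, sR=2; mL=0, mR=-3/2; mL+mR=-3/2 → advance -1; mR−mL=-3/2 → turn -1·90°
n=5: pose=(4,-4,W); sL=40/9, sR=40/13; mL=340/117, mR=-440/117; mL+mR=-100/117 → advance -1; mR−mL=-20/3 → turn -1·90°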